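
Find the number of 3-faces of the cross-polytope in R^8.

f_3(8-orthoplex) = 2^4 · (8 choose 4) = 1120.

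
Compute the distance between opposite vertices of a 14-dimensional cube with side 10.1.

d = √(10.1² + 10.1² + ... + 10.1²) [14 terms] = √(14·10.1²) = 10.1√14 ≈ 37.7907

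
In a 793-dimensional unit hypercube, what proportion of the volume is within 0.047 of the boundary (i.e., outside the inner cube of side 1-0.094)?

1 - (1 - 2·0.047)^793 = 1 - 0.906^793 ≈ 1 - 1.006e-34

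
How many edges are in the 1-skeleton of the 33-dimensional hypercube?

Each of the 2^33 = 8589934592 vertices has degree 33; total edges = 33·2^33/2 = 141733920768.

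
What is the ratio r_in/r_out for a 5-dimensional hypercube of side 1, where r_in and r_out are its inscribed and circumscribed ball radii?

For an n-cube of any side s, the inradius is s/2 and the circumradius is s√n/2, so the ratio is 1/√5 ≈ 0.447214.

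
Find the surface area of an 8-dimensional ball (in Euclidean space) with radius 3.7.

S_8(3.7) = 2·π^(8/2)·(3.7)^7 / Γ(8/2) ≈ 308241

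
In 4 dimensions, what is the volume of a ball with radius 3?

V_4(3) = π^(4/2) · (3)^4 / Γ(4/2 + 1) = 81·π^2/2 ≈ 399.719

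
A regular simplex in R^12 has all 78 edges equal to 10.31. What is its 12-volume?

For a regular n-simplex with edge a, V = (a^n / n!)·√((n+1)/2^n). With a=10.31, n=12: V ≈ 169.652.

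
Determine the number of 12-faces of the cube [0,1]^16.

Choose 12 of 16 axes to span the face (C(16,12) = 1820 ways), then fix each of the remaining 4 coordinates at one of its two extreme values (2^4 = 16 ways): 1820·16 = 29120.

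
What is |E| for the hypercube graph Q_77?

Each of the 2^77 = 151115727451828646838272 vertices has degree 77; total edges = 77·2^77/2 = 5817955506895402903273472.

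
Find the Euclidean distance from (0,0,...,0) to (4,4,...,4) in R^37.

The space diagonal of an n-cube of side s is s√n. Here 4·√37 ≈ 24.3311.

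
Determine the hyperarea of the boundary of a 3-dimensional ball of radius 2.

S = n·V_n(r)/r = 3·V_3(2)/2 (volume-to-surface relation), giving 4πr² = 4π·(2)² ≈ 50.2655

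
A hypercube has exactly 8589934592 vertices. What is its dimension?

2^n = 8589934592 ⇒ n = log_2(8589934592) = 33.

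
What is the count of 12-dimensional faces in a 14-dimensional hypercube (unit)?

f_12(14-cube) = (14 choose 12) · 2^2 = 364.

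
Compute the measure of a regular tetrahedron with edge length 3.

Volume = (√2/12) · 3³ = 3.18198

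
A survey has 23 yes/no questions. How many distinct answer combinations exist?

Each vertex is a binary string of length 23, so there are 2^23 = 8388608.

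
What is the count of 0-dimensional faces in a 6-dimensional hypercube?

An n-cube has C(n,k)·2^(n-k) k-faces. Here C(6,0)·2^6 = 1·64 = 64.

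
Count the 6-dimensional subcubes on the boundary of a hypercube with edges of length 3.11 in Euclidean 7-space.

f_6(7-cube) = (7 choose 6) · 2^1 = 14.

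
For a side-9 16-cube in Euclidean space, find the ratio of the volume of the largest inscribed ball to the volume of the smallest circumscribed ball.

V_in / V_out = (r_in/r_out)^16 = (1/√16)^16 = 16^(-16/2) ≈ 2.32831e-10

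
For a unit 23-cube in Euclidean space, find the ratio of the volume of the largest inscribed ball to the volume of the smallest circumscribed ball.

V_in / V_out = (r_in/r_out)^23 = (1/√23)^23 = 23^(-23/2) ≈ 2.18842e-16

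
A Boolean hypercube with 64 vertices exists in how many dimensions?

The n-cube has 2^n vertices, and 64 = 2^6, so n = 6.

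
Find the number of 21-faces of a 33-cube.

Number of 21-faces = C(33,21) · 2^(33-21) = 354817320 · 4096 = 1453331742720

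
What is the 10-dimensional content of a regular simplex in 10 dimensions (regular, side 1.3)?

V = (1.3^10 / 10!) · √((10+1) / 2^10) ≈ 3.93747e-07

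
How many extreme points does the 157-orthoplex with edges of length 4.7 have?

The vertices are ±e_1, ..., ±e_157, so there are 2·157 = 314.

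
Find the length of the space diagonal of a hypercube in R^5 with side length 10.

The space diagonal of an n-cube of side s is s√n. Here 10·√5 ≈ 22.3607.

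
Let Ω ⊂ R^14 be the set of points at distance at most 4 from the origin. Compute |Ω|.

Volume = π^{14/2}·(4)^14/Γ(8) = 16777216·π^7/315 ≈ 1.60864e+08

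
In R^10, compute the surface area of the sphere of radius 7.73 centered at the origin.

S_10(7.73) = 2·π^(10/2)·(7.73)^9 / Γ(10/2) ≈ 2.51295e+09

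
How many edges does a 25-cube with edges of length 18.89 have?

Each of the 2^25 = 33554432 vertices has degree 25; total edges = 25·2^25/2 = 419430400.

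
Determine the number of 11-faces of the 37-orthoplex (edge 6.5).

f_11(37-orthoplex) = 2^12 · (37 choose 12) = 7587770351616.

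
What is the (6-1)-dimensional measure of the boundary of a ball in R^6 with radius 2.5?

The surface area of an n-ball is 2π^(n/2) r^(n-1) / Γ(n/2). For n=6, r=2.5: 3125·π^3/32 ≈ 3027.96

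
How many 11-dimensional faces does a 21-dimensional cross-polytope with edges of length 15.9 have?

Number of 11-faces = 2^(11+1) · C(21,11+1) = 4096 · 293930 = 1203937280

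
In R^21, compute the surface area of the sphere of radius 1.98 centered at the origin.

S = n·V_n(r)/r = 21·V_21(1.98)/1.98 (volume-to-surface relation), giving 251230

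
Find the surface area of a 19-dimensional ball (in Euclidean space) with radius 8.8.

|∂B_19(8.8)| ≈ 8.87215e+16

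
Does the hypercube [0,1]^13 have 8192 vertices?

True. The 13-cube has 2^13 = 8192 vertices.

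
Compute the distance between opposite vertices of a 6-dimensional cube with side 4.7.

Diagonal = √6 · 4.7 ≈ 11.5126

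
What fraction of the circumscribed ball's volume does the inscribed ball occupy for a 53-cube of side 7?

Volume scales as r^n, and r_in/r_out = 1/√53, giving (1/√53)^53 ≈ 2.02623e-46.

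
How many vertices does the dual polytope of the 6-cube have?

Number of vertices = 2n = 12.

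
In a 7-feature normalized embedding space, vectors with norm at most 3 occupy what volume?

V = 11664·π^3/35 ≈ 10333.1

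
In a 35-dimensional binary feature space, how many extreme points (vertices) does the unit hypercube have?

The 35-cube has 2^35 = 34359738368 vertices.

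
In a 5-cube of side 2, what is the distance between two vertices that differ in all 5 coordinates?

The space diagonal of an n-cube of side s is s√n. Here 2·√5 ≈ 4.47214.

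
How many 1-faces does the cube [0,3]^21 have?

Number of 1-faces = C(21,1)·2^(21-1) = 21·1048576 = 22020096.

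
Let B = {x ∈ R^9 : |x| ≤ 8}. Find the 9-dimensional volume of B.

The n-ball volume is π^(n/2)·r^n/Γ(n/2+1). With n=9, r=8: V = 4294967296·π^4/945 ≈ 4.42718e+08.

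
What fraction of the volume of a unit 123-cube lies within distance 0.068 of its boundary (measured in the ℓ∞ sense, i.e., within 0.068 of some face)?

Shell fraction = 1 - (1-0.136)^123 ≈ 0.9999999845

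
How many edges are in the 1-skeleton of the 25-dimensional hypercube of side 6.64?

The 25-cube has n·2^(n-1) = 25·2^24 = 25·16777216 = 419430400 edges.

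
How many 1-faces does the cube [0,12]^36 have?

An n-cube has n·2^(n-1) edges. With n = 36: 36·34359738368 = 1236950581248.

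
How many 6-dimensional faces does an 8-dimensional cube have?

Number of 6-faces = C(8,6) · 2^(8-6) = 28 · 4 = 112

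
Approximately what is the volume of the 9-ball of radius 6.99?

Volume = π^{9/2}·(6.99)^9/Γ(11/2) ≈ 1.31405e+08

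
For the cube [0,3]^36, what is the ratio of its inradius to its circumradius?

r_in = 3/2 (half the side); r_out = 3√36/2 (half the diagonal). Ratio = 1/√36 ≈ 0.166667.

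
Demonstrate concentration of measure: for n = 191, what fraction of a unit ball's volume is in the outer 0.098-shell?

1 - (1-0.098)^191 ≈ 0.9999999972 ≈ (100 - 2.78e-07)%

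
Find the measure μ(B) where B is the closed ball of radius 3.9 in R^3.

V_3(3.9) = π^(3/2) · (3.9)^3 / Γ(3/2 + 1) ≈ 248.475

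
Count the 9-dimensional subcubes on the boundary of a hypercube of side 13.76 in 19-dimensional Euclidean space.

Choose 9 of 19 axes to span the face (C(19,9) = 92378 ways), then fix each of the remaining 10 coordinates at one of its two extreme values (2^10 = 1024 ways): 92378·1024 = 94595072.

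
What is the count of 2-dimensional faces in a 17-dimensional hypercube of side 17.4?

Number of 2-faces = C(17,2) · 2^(17-2) = 136 · 32768 = 4456448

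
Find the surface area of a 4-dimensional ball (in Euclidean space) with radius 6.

The surface area of an n-ball is 2π^(n/2) r^(n-1) / Γ(n/2). For n=4, r=6: 432·π^2 ≈ 4263.67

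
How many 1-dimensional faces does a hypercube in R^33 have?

Number of 1-faces = C(33,1) · 2^(33-1) = 33 · 4294967296 = 141733920768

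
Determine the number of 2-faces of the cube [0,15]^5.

An n-cube has C(n,k)·2^(n-k) k-faces. Here C(5,2)·2^3 = 10·8 = 80.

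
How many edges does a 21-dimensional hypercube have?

The 21-cube has n·2^(n-1) = 21·2^20 = 21·1048576 = 22020096 edges.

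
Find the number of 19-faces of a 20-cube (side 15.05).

An n-cube has C(n,k)·2^(n-k) k-faces. Here C(20,19)·2^1 = 20·2 = 40.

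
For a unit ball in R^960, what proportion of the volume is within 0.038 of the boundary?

V(inner)/V(outer) = ((1-0.038)/1)^960 ≈ 7.048e-17, so the shell fraction is 1 - 7.048e-17.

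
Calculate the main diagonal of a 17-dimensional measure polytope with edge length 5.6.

||(5.6,5.6,...,5.6)|| = √(17)·5.6 ≈ 23.0894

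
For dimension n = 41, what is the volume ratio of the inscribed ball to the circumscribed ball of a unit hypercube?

The radii are 1/2 and 1√41/2, so the volume ratio is (1/√41)^41 = 41^{-41/2} ≈ 8.66824e-34.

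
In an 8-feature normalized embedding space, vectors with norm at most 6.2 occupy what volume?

The n-ball volume is π^(n/2)·r^n/Γ(n/2+1). With n=8, r=6.2: V ≈ 8.8618e+06.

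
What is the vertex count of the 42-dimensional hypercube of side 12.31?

An n-cube has 2^n vertices; for n = 42 that is 2^42 = 4398046511104.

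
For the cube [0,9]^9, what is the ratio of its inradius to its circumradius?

For an n-cube of any side s, the inradius is s/2 and the circumradius is s√n/2, so the ratio is 1/√9 ≈ 0.333333.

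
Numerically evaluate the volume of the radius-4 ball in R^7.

V_7(4) = π^(7/2) · (4)^7 / Γ(7/2 + 1) = 262144·π^3/105 ≈ 77410.6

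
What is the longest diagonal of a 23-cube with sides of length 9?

||(9,9,...,9)|| = √(23)·9 ≈ 43.1625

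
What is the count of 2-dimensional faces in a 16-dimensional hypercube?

Choose 2 of 16 axes to span the face (C(16,2) = 120 ways), then fix each of the remaining 14 coordinates at one of its two extreme values (2^14 = 16384 ways): 120·16384 = 1966080.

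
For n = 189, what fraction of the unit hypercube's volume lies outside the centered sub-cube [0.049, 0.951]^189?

The inner cube has side 1-2·0.049 = 0.902 and volume (0.902)^189 ≈ 3.42e-09, so the shell holds 0.9999999966 of the volume.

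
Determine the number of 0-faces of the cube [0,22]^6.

Number of 0-faces = C(6,0) · 2^(6-0) = 1 · 64 = 64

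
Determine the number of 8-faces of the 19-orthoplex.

Each 8-face is the convex hull of 9 vertices, one chosen as ±e_i from each of 9 distinct axes: 2^9·C(19,9) = 47297536.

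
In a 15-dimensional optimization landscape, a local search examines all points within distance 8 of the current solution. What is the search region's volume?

V = 9007199254740992·π^7/2027025 ≈ 1.34208e+13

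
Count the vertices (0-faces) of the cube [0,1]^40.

Number of vertices = 2^40 = 1099511627776.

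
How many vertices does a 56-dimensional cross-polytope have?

The 56-dimensional cross-polytope has 2n = 2·56 = 112 vertices.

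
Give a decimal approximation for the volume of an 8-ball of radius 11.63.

V_8(11.63) = π^(8/2) · (11.63)^8 / Γ(8/2 + 1) ≈ 1.35839e+09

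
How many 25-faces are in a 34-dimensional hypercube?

Number of 25-faces = C(34,25) · 2^(34-25) = 52451256 · 512 = 26855043072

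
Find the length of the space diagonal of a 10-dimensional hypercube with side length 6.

||(6,6,...,6)|| = √(10)·6 ≈ 18.9737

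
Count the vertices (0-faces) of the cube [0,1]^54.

Each vertex is a binary string of length 54, so there are 2^54 = 18014398509481984.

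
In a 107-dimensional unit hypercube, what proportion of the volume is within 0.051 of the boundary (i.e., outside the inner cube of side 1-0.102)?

The inner cube has side 1-2·0.051 = 0.898 and volume (0.898)^107 ≈ 1.001e-05, so the shell holds 0.99999 of the volume.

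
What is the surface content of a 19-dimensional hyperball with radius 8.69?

S_19(8.69) = 2·π^(19/2)·(8.69)^18 / Γ(19/2) ≈ 7.07452e+16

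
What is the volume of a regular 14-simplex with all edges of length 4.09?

V = (4.09^14 / 14!) · √((14+1) / 2^14) ≈ 0.000127219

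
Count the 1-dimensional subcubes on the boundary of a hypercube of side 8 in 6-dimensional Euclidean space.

Number of 1-faces = C(6,1) · 2^(6-1) = 6 · 32 = 192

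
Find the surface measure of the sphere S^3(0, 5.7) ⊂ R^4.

S = n·V_n(r)/r = 4·V_4(5.7)/5.7 (volume-to-surface relation), giving 3655.56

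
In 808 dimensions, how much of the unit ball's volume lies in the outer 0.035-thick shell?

1 - (1-0.035)^808 ≈ 1 - 3.148e-13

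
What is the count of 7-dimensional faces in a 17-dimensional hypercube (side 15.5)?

An n-cube has C(n,k)·2^(n-k) k-faces. Here C(17,7)·2^10 = 19448·1024 = 19914752.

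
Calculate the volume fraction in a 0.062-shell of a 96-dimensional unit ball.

1 - (1-0.062)^96 ≈ 0.997855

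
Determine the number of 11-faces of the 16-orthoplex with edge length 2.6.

Number of 11-faces = 2^(11+1) · C(16,11+1) = 4096 · 1820 = 7454720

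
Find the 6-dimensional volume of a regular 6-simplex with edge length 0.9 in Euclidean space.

Volume = 0.9^6 · √(7/2^6) / 6! ≈ 0.000244108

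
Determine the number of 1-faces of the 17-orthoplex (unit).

An n-cross-polytope has 2^(k+1)·C(n,k+1) k-faces. Here 2^2·C(17,2) = 4·136 = 544.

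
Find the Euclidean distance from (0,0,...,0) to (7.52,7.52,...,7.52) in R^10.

The space diagonal of an n-cube of side s is s√n. Here 7.52·√10 ≈ 23.7803.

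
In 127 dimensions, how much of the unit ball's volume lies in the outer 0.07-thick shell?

V(inner)/V(outer) = ((1-0.07)/1)^127 ≈ 9.939e-05, so the shell fraction is 0.999901.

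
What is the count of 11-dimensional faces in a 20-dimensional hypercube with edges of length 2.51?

f_11(20-cube) = (20 choose 11) · 2^9 = 85995520.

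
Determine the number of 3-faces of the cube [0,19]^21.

An n-cube has C(n,k)·2^(n-k) k-faces. Here C(21,3)·2^18 = 1330·262144 = 348651520.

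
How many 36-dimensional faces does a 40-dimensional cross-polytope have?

Each 36-face is the convex hull of 37 vertices, one chosen as ±e_i from each of 37 distinct axes: 2^37·C(40,37) = 1357896860303360.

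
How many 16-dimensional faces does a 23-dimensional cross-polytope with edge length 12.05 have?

An n-cross-polytope has 2^(k+1)·C(n,k+1) k-faces. Here 2^17·C(23,17) = 131072·100947 = 13231325184.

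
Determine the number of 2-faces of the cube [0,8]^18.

f_2(18-cube) = (18 choose 2) · 2^16 = 10027008.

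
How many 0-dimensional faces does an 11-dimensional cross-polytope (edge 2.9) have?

Each 0-face is the convex hull of 1 vertex, one chosen as ±e_i from each of 1 distinct axis: 2^1·C(11,1) = 22.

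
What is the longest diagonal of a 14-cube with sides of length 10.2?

||(10.2,10.2,...,10.2)|| = √(14)·10.2 ≈ 38.1649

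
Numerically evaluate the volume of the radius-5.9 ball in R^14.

V_14(5.9) = π^(14/2) · (5.9)^14 / Γ(14/2 + 1) ≈ 3.71148e+10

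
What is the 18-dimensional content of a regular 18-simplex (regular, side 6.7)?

V_18 = √(19) · 6.7^18 / (18! · 2^(18/2)) ≈ 0.000984266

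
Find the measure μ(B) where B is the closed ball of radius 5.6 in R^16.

The n-ball volume is π^(n/2)·r^n/Γ(n/2+1). With n=16, r=5.6: V ≈ 2.20134e+11.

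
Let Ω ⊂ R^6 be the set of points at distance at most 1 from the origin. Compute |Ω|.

Volume = π^{6/2}·(1)^6/Γ(4) = π^3/6 ≈ 5.16771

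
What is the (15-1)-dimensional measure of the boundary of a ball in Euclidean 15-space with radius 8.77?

S_15(8.77) = 2·π^(15/2)·(8.77)^14 / Γ(15/2) ≈ 9.10994e+13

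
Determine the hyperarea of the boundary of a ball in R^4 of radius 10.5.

S = n·V_n(r)/r = 4·V_4(10.5)/10.5 (volume-to-surface relation), giving 9261·π^2/4 ≈ 22850.6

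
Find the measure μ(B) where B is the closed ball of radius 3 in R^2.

V_2(3) = π^(2/2) · (3)^2 / Γ(2/2 + 1) = 9·π ≈ 28.2743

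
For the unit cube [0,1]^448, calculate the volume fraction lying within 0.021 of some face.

1 - (1 - 2·0.021)^448 = 1 - 0.958^448 ≈ 0.9999999955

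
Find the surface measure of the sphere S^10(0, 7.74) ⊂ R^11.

S_11(7.74) = 2·π^(11/2)·(7.74)^10 / Γ(11/2) ≈ 1.59922e+10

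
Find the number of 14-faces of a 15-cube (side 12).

f_14(15-cube) = (15 choose 14) · 2^1 = 30.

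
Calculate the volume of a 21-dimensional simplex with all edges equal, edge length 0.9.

Volume = 0.9^21 · √(22/2^21) / 21! ≈ 6.93658e-24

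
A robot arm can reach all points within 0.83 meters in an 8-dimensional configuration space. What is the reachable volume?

Volume = π^{8/2}·(0.83)^8/Γ(5) ≈ 0.914141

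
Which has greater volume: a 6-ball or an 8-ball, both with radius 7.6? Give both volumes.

V_6(7.6) ≈ 995818. V_8(7.6) ≈ 4.51749e+07. The 8-ball is larger.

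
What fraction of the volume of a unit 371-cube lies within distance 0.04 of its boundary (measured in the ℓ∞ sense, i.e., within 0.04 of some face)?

The inner cube has side 1-2·0.04 = 0.92 and volume (0.92)^371 ≈ 3.675e-14, so the shell holds 1 - 3.675e-14 of the volume.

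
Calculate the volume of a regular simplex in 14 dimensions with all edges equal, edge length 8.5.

V = (8.5^14 / 14!) · √((14+1) / 2^14) ≈ 3.56691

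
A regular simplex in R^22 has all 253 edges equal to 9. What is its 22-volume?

V_22 = √(23) · 9^22 / (22! · 2^(22/2)) ≈ 0.00205165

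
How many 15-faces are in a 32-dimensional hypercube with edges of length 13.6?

f_15(32-cube) = (32 choose 15) · 2^17 = 74150408355840.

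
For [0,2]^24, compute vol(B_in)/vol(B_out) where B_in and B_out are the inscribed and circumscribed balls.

V_in/V_out = n^(-n/2) = 24^(-24/2) ≈ 2.7382e-17.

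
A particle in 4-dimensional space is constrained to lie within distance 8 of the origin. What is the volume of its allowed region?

V = 2048·π^2 ≈ 20212.9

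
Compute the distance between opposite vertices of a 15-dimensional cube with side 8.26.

Diagonal = √15 · 8.26 ≈ 31.9908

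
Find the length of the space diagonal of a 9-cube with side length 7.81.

d = √(7.81² + 7.81² + ... + 7.81²) [9 terms] = √(9·7.81²) = 7.81√9 = 23.43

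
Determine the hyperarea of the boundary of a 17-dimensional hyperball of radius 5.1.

S = n·V_n(r)/r = 17·V_17(5.1)/5.1 (volume-to-surface relation), giving 5.02033e+11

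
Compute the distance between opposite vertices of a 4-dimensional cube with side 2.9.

||(2.9,2.9,...,2.9)|| = √(4)·2.9 = 5.8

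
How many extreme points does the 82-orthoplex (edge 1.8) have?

The 82-dimensional cross-polytope has 2n = 2·82 = 164 vertices.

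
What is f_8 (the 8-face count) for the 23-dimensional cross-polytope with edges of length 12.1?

Each 8-face is the convex hull of 9 vertices, one chosen as ±e_i from each of 9 distinct axes: 2^9·C(23,9) = 418401280.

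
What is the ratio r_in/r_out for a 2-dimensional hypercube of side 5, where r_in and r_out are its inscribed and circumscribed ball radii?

For an n-cube of any side s, the inradius is s/2 and the circumradius is s√n/2, so the ratio is 1/√2 ≈ 0.707107.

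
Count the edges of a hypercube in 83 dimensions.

Each of the 2^83 = 9671406556917033397649408 vertices has degree 83; total edges = 83·2^83/2 = 401363372112056886002450432.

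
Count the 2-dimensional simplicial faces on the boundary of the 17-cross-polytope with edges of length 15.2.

Each 2-face is the convex hull of 3 vertices, one chosen as ±e_i from each of 3 distinct axes: 2^3·C(17,3) = 5440.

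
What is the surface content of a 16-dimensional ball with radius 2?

The surface area of an n-ball is 2π^(n/2) r^(n-1) / Γ(n/2). For n=16, r=2: 4096·π^8/315 ≈ 123381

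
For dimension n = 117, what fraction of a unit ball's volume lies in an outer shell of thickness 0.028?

1 - (1-0.028)^117 ≈ 0.963946 ≈ 96.39%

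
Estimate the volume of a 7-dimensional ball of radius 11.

Volume = π^{7/2}·(11)^7/Γ(9/2) = 311794736·π^3/105 ≈ 9.20723e+07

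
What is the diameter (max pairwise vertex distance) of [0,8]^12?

Diagonal = √12 · 8 ≈ 27.7128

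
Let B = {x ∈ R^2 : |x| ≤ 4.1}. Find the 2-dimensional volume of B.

The n-ball volume is π^(n/2)·r^n/Γ(n/2+1). With n=2, r=4.1: V ≈ 52.8102.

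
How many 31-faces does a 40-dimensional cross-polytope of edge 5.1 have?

f_31(40-orthoplex) = 2^32 · (40 choose 32) = 330303106984181760.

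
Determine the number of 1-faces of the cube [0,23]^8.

Choose 1 of 8 axes to span the face (C(8,1) = 8 ways), then fix each of the remaining 7 coordinates at one of its two extreme values (2^7 = 128 ways): 8·128 = 1024.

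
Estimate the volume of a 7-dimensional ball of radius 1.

Volume = π^{7/2}·(1)^7/Γ(9/2) = 16·π^3/105 ≈ 4.72477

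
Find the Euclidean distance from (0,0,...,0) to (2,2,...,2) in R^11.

d = √(2² + 2² + ... + 2²) [11 terms] = √(11·2²) = 2√11 ≈ 6.63325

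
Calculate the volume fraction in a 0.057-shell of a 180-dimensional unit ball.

V(inner)/V(outer) = ((1-0.057)/1)^180 ≈ 2.583e-05, so the shell fraction is 0.999974.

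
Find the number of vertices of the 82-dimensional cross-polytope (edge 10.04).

The vertices are ±e_1, ..., ±e_82, so there are 2·82 = 164.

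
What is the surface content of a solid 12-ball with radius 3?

S = n·V_n(r)/r = 12·V_12(3)/3 (volume-to-surface relation), giving 59049·π^6/20 ≈ 2.83845e+06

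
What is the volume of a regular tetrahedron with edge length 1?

Volume = (√2/12) · 1³ = 0.117851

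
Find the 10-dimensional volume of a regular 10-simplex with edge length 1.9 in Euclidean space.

For a regular n-simplex with edge a, V = (a^n / n!)·√((n+1)/2^n). With a=1.9, n=10: V ≈ 1.75113e-05.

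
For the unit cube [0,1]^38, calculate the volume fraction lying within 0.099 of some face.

Shell fraction = 1 - (1-0.198)^38 ≈ 0.999772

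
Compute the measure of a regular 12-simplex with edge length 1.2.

Volume = 1.2^12 · √(13/2^12) / 12! ≈ 1.04865e-09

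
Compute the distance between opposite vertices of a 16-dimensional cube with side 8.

Diagonal = √16 · 8 = 32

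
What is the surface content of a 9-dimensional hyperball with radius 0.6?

S_9(0.6) = 2·π^(9/2)·(0.6)^8 / Γ(9/2) ≈ 0.498621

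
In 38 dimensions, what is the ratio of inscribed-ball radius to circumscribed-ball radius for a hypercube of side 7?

r_in = 7/2 (half the side); r_out = 7√38/2 (half the diagonal). Ratio = 1/√38 ≈ 0.162221.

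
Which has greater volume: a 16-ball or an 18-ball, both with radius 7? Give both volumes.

V_16(7) ≈ 7.82073e+12. V_18(7) ≈ 1.33767e+14. The 18-ball is larger.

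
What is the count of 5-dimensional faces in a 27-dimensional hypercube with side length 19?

Choose 5 of 27 axes to span the face (C(27,5) = 80730 ways), then fix each of the remaining 22 coordinates at one of its two extreme values (2^22 = 4194304 ways): 80730·4194304 = 338606161920.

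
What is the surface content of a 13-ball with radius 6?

|∂B_13(6)| = 10319560704·π^6/385 ≈ 2.57691e+10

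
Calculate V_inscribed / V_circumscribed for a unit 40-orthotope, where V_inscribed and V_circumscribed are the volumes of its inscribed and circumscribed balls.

V_in/V_out = n^(-n/2) = 40^(-40/2) ≈ 9.09495e-33.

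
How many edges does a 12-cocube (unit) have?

An n-cross-polytope has 2^(k+1)·C(n,k+1) k-faces. Here 2^2·C(12,2) = 4·66 = 264.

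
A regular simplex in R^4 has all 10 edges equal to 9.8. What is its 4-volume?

V = (9.8^4 / 4!) · √((4+1) / 2^4) ≈ 214.841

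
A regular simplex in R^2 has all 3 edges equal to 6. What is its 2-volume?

Area = (√3/4) · 6² = 15.5885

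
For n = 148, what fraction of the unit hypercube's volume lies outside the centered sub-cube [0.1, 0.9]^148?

The inner cube has side 1-2·0.1 = 0.8 and volume (0.8)^148 ≈ 4.543e-15, so the shell holds 1 - 4.543e-15 of the volume.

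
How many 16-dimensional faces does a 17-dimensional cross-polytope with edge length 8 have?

Each 16-face is the convex hull of 17 vertices, one chosen as ±e_i from each of 17 distinct axes: 2^17·C(17,17) = 131072.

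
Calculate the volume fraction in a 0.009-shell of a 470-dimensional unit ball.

Shell fraction = 1 - (1-0.009)^470 ≈ 0.985724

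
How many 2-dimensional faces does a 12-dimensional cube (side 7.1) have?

Choose 2 of 12 axes to span the face (C(12,2) = 66 ways), then fix each of the remaining 10 coordinates at one of its two extreme values (2^10 = 1024 ways): 66·1024 = 67584.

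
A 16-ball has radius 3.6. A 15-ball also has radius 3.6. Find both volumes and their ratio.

V_16(3.6) ≈ 1.87292e+08. V_15(3.6) ≈ 8.43272e+07. Ratio V_16/V_15 ≈ 2.221.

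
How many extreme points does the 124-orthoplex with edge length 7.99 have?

An n-cross-polytope has 2n vertices; here n = 124, giving 248.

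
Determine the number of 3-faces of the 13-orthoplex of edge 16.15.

Number of 3-faces = 2^(3+1) · C(13,3+1) = 16 · 715 = 11440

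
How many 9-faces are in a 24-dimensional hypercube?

Choose 9 of 24 axes to span the face (C(24,9) = 1307504 ways), then fix each of the remaining 15 coordinates at one of its two extreme values (2^15 = 32768 ways): 1307504·32768 = 42844291072.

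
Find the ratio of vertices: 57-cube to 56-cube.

The 57-cube has 2^57 = 144115188075855872 vertices. The 56-cube has 2^56 = 72057594037927936 vertices. Ratio: 144115188075855872/72057594037927936 = 2.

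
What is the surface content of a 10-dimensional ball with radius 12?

|∂B_10(12)| = 429981696·π^5 ≈ 1.31583e+11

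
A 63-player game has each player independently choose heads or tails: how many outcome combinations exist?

An n-cube has 2^n vertices; for n = 63 that is 2^63 = 9223372036854775808.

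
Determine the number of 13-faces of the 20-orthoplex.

An n-cross-polytope has 2^(k+1)·C(n,k+1) k-faces. Here 2^14·C(20,14) = 16384·38760 = 635043840.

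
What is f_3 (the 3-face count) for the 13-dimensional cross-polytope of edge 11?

f_3(13-orthoplex) = 2^4 · (13 choose 4) = 11440.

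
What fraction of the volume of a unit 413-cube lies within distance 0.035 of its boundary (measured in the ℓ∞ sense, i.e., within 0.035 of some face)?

1 - (1 - 2·0.035)^413 = 1 - 0.93^413 ≈ 1 - 9.626e-14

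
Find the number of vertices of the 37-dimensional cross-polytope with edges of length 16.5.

The 37-dimensional cross-polytope has 2n = 2·37 = 74 vertices.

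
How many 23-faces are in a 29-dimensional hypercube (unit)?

Choose 23 of 29 axes to span the face (C(29,23) = 475020 ways), then fix each of the remaining 6 coordinates at one of its two extreme values (2^6 = 64 ways): 475020·64 = 30401280.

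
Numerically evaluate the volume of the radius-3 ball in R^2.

Volume = π^{2/2}·(3)^2/Γ(2) = 9·π ≈ 28.2743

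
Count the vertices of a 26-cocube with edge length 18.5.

The vertices are ±e_1, ..., ±e_26, so there are 2·26 = 52.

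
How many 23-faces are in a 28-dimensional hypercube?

f_23(28-cube) = (28 choose 23) · 2^5 = 3144960.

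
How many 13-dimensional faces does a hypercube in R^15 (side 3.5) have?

f_13(15-cube) = (15 choose 13) · 2^2 = 420.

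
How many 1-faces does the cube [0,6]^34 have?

Each of the 2^34 = 17179869184 vertices has degree 34; total edges = 34·2^34/2 = 292057776128.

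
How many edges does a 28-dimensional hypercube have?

The 28-cube has n·2^(n-1) = 28·2^27 = 28·134217728 = 3758096384 edges.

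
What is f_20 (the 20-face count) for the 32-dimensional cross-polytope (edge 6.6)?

Each 20-face is the convex hull of 21 vertices, one chosen as ±e_i from each of 21 distinct axes: 2^21·C(32,21) = 270583946280960.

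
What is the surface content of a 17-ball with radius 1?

S_17(1) = 2·π^(17/2)·(1)^16 / Γ(17/2) = 512·π^8/2027025 ≈ 2.39668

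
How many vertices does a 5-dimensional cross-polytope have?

Number of vertices = 2n = 10.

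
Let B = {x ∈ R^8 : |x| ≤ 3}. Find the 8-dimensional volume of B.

Volume = π^{8/2}·(3)^8/Γ(5) = 2187·π^4/8 ≈ 26629.2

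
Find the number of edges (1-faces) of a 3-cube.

An n-cube has C(n,k)·2^(n-k) k-faces. Here C(3,1)·2^2 = 3·4 = 12.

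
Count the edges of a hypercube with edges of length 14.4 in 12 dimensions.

An n-cube has n·2^(n-1) edges. With n = 12: 12·2048 = 24576.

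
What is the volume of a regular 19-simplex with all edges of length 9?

V_19 = √(20) · 9^19 / (19! · 2^(19/2)) ≈ 0.0685872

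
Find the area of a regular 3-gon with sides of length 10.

Area = (√3/4) · 10² = 43.3013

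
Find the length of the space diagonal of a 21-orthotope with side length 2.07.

The space diagonal of an n-cube of side s is s√n. Here 2.07·√21 ≈ 9.48593.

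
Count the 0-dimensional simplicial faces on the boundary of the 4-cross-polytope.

Each 0-face is the convex hull of 1 vertex, one chosen as ±e_i from each of 1 distinct axis: 2^1·C(4,1) = 8.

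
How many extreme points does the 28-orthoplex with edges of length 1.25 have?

The vertices are ±e_1, ..., ±e_28, so there are 2·28 = 56.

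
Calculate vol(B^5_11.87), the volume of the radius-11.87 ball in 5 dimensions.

The n-ball volume is π^(n/2)·r^n/Γ(n/2+1). With n=5, r=11.87: V ≈ 1.24037e+06.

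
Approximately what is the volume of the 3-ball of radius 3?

V_3(3) = π^(3/2) · (3)^3 / Γ(3/2 + 1) = 36·π ≈ 113.097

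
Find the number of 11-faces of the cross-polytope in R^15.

f_11(15-orthoplex) = 2^12 · (15 choose 12) = 1863680.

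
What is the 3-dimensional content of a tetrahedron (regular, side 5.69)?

Volume = (√2/12) · 5.69³ = 21.7105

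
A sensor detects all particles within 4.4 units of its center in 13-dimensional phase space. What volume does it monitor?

V_13(4.4) = π^(13/2) · (4.4)^13 / Γ(13/2 + 1) ≈ 2.10973e+08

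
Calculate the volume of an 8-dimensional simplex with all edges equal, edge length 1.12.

V = (1.12^8 / 8!) · √((8+1) / 2^8) ≈ 1.1514e-05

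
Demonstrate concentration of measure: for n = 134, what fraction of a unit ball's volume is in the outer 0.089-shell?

1 - (1-0.089)^134 ≈ 0.9999962376 ≈ 99.999624%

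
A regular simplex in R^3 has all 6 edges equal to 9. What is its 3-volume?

Volume = (√2/12) · 9³ = 85.9135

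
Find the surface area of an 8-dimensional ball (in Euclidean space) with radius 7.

The surface area of an n-ball is 2π^(n/2) r^(n-1) / Γ(n/2). For n=8, r=7: 823543·π^4/3 ≈ 2.67402e+07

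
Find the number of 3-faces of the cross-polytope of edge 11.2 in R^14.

f_3(14-orthoplex) = 2^4 · (14 choose 4) = 16016.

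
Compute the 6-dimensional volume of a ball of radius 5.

The n-ball volume is π^(n/2)·r^n/Γ(n/2+1). With n=6, r=5: V = 15625·π^3/6 ≈ 80745.5.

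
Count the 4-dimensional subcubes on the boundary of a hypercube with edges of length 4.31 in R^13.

Number of 4-faces = C(13,4) · 2^(13-4) = 715 · 512 = 366080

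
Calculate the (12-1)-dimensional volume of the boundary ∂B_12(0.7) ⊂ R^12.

S_12(0.7) = 2·π^(12/2)·(0.7)^11 / Γ(12/2) ≈ 0.31683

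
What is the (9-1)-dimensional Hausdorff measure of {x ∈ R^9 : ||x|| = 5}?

S = n·V_n(r)/r = 9·V_9(5)/5 (volume-to-surface relation), giving 2500000·π^4/21 ≈ 1.15963e+07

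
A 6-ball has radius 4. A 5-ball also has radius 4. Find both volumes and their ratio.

V_6(4) ≈ 21167. V_5(4) ≈ 5390.12. Ratio V_6/V_5 ≈ 3.927.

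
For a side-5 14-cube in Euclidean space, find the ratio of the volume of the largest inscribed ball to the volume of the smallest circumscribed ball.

Volume scales as r^n, and r_in/r_out = 1/√14, giving (1/√14)^14 ≈ 9.48645e-09.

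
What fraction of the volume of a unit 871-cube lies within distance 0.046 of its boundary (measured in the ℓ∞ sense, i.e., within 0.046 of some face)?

Shell fraction = 1 - (1-0.092)^871 ≈ 1 - 3.11e-37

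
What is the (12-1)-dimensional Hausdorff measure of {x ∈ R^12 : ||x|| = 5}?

The surface area of an n-ball is 2π^(n/2) r^(n-1) / Γ(n/2). For n=12, r=5: 9765625·π^6/12 ≈ 7.82381e+08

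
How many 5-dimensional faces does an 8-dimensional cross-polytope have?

Number of 5-faces = 2^(5+1) · C(8,5+1) = 64 · 28 = 1792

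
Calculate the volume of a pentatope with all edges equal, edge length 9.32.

V = (9.32^4 / 4!) · √((4+1) / 2^4) ≈ 175.743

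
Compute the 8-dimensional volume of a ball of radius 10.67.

V_8(10.67) = π^(8/2) · (10.67)^8 / Γ(8/2 + 1) ≈ 6.81873e+08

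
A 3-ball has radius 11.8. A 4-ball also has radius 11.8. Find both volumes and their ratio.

V_3(11.8) ≈ 6882.32. V_4(11.8) ≈ 95674.8. Ratio V_3/V_4 ≈ 0.07193.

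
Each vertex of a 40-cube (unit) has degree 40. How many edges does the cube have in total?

Number of 1-faces = C(40,1)·2^(40-1) = 40·549755813888 = 21990232555520.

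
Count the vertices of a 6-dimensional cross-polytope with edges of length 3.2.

An n-cross-polytope has 2n vertices; here n = 6, giving 12.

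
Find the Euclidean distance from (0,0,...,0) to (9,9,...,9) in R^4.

||(9,9,...,9)|| = √(4)·9 = 18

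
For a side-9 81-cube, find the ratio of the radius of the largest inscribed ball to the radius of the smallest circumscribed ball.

r_in = 9/2 (half the side); r_out = 9√81/2 (half the diagonal). Ratio = 1/√81 ≈ 0.111111.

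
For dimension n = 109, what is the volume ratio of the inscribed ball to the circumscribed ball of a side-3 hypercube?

Volume scales as r^n, and r_in/r_out = 1/√109, giving (1/√109)^109 ≈ 9.12548e-112.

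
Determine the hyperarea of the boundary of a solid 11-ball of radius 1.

S = n·V_n(r)/r = 11·V_11(1)/1 (volume-to-surface relation), giving 64·π^5/945 ≈ 20.7251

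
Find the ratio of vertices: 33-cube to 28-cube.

The 33-cube has 2^33 = 8589934592 vertices. The 28-cube has 2^28 = 268435456 vertices. Ratio: 8589934592/268435456 = 32.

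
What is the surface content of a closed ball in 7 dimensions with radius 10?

The surface area of an n-ball is 2π^(n/2) r^(n-1) / Γ(n/2). For n=7, r=10: 3200000·π^3/3 ≈ 3.30734e+07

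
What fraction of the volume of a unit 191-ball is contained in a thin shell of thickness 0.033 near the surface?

V(inner)/V(outer) = ((1-0.033)/1)^191 ≈ 0.001646, so the shell fraction is 0.998354.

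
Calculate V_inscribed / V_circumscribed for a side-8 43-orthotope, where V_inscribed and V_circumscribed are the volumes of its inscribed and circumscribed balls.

V_in/V_out = n^(-n/2) = 43^(-43/2) ≈ 7.59326e-36.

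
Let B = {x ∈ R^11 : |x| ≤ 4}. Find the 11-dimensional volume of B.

Volume = π^{11/2}·(4)^11/Γ(13/2) = 268435456·π^5/10395 ≈ 7.9025e+06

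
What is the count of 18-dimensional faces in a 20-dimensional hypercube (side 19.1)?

An n-cube has C(n,k)·2^(n-k) k-faces. Here C(20,18)·2^2 = 190·4 = 760.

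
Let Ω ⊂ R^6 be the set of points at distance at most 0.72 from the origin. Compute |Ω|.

Volume = π^{6/2}·(0.72)^6/Γ(4) ≈ 0.719935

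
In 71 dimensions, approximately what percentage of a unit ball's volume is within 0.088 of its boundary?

1 - (1-0.088)^71 ≈ 0.998556 ≈ 99.86%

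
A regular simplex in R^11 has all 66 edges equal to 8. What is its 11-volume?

V_11 = √(12) · 8^11 / (11! · 2^(11/2)) ≈ 16.4725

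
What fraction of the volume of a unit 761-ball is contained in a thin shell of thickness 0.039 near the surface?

1 - (1-0.039)^761 ≈ 1 - 7.12e-14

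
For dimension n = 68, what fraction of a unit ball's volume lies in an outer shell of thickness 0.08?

1 - (1-0.08)^68 ≈ 0.996552 ≈ 99.66%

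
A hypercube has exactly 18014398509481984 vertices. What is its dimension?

n = log_2(18014398509481984) = 54.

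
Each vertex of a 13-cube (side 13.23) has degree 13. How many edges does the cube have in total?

Number of 1-faces = C(13,1)·2^(13-1) = 13·4096 = 53248.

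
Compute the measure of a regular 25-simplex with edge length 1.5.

V_25 = √(26) · 1.5^25 / (25! · 2^(25/2)) ≈ 1.433e-24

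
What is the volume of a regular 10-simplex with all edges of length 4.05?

For a regular n-simplex with edge a, V = (a^n / n!)·√((n+1)/2^n). With a=4.05, n=10: V ≈ 0.0339105.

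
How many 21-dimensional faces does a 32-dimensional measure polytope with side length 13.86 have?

f_21(32-cube) = (32 choose 21) · 2^11 = 264242135040.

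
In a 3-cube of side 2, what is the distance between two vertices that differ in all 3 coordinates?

Diagonal = √3 · 2 ≈ 3.4641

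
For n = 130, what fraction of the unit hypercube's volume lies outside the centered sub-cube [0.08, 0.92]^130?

1 - (1 - 2·0.08)^130 = 1 - 0.84^130 ≈ 1 - 1.433e-10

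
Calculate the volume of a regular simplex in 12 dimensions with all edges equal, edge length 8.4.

Volume = 8.4^12 · √(13/2^12) / 12! ≈ 14.5146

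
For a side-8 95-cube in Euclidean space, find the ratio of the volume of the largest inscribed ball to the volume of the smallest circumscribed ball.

V_in/V_out = n^(-n/2) = 95^(-95/2) ≈ 1.14322e-94.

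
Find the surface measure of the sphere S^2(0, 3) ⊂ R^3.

The surface area of an n-ball is 2π^(n/2) r^(n-1) / Γ(n/2). For n=3, r=3: 4πr² = 4π·(3)² ≈ 113.097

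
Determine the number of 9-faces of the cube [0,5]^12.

Number of 9-faces = C(12,9) · 2^(12-9) = 220 · 8 = 1760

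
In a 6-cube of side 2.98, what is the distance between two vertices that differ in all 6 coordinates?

||(2.98,2.98,...,2.98)|| = √(6)·2.98 ≈ 7.29948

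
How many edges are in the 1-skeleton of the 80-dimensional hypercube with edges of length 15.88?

An n-cube has n·2^(n-1) edges. With n = 80: 80·604462909807314587353088 = 48357032784585166988247040.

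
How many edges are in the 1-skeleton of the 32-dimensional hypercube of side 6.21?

An n-cube has n·2^(n-1) edges. With n = 32: 32·2147483648 = 68719476736.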